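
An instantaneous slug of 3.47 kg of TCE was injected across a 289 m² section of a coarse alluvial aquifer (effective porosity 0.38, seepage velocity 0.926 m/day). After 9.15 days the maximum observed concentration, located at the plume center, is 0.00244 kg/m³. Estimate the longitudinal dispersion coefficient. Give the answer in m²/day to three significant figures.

1.46 m²/day

At the plume center C_max = M/(n_e·A·√(4πDt)), so D = M²/(4πt·(n_e·A·C_max)²).
n_e·A·C_max = 0.38 × 289 × 0.00244 = 0.2680 kg/m.
D = 3.47²/(4π × 9.15 × 0.2680²) = 1.46 m²/day.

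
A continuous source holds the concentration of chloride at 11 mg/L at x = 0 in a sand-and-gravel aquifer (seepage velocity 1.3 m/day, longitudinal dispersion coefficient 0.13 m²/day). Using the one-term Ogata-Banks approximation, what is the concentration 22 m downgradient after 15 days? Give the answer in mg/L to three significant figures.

For a continuous step input, C/C₀ ≈ ½·erfc((x−vt)/(2√(Dt))).
vt = 1.3 × 15 = 19.5 m and 2√(Dt) = 2√(0.13 × 15) = 2.793 m.
Argument (x−vt)/(2√(Dt)) = (22 − 19.5)/2.793 = 0.8951; ½·erfc(0.8951) = 0.1028.
C = 11 × 0.1028 = 1.13 mg/L.

1.13 mg/L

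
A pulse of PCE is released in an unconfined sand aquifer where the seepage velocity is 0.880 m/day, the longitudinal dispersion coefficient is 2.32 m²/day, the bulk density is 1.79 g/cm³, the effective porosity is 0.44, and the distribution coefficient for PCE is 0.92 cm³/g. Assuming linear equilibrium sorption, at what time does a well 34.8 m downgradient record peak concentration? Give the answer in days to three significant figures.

174 days

Retardation factor R = 1 + ρ_b·K_d/n = 1 + 1.79 × 0.92/0.44 = 4.743.
Sorption retards both mechanisms: v_R = v/R = 0.1855 m/day, D_R = D/R = 0.4891 m²/day.
Peak time from v_R²t² + 2D_R t − x² = 0: t = (√(D_R² + v_R²x²) − D_R)/v_R².
√(D_R² + v_R²x²) = √(0.4891² + 0.1855² × 34.8²) = 6.474; v_R² = 0.03441.
t = (6.474 − 0.4891)/0.03441 = 174 days.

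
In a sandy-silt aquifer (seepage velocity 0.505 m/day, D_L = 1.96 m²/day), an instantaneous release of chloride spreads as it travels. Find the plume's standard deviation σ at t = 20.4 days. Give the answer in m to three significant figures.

Dispersive spreading gives a Gaussian with σ² = 2Dt; advection only shifts the center.
σ = √(2 × 1.96 × 20.4) = 8.94 m.

8.94 m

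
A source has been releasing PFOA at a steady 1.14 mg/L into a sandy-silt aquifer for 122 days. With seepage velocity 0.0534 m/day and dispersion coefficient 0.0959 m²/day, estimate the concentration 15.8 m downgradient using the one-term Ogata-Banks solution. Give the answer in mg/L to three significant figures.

For a continuous step input, C/C₀ ≈ ½·erfc((x−vt)/(2√(Dt))).
vt = 0.0534 × 122 = 6.5148 m and 2√(Dt) = 2√(0.0959 × 122) = 6.841 m.
Argument (x−vt)/(2√(Dt)) = (15.8 − 6.5148)/6.841 = 1.357; ½·erfc(1.357) = 0.02749.
C = 1.14 × 0.02749 = 0.0313 mg/L.

0.0313 mg/L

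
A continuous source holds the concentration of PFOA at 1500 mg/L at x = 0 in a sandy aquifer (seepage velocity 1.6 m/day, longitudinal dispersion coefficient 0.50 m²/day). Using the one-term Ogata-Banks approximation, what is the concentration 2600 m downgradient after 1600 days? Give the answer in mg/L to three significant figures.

For a continuous step input, C/C₀ ≈ ½·erfc((x−vt)/(2√(Dt))).
vt = 1.6 × 1600 = 2560 m and 2√(Dt) = 2√(0.50 × 1600) = 56.57 m.
Argument (x−vt)/(2√(Dt)) = (2600 − 2560)/56.57 = 0.7071; ½·erfc(0.7071) = 0.1587.
C = 1500 × 0.1587 = 238 mg/L.

238 mg/L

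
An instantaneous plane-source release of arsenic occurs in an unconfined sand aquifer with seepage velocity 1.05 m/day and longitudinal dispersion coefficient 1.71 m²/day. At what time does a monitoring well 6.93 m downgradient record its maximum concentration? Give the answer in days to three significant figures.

5.23 days

For the 1D instantaneous-source solution, setting ∂C/∂t = 0 at fixed x gives v²t² + 2Dt − x² = 0, so t = (√(D² + v²x²) − D)/v².
√(D² + v²x²) = √(1.71² + 1.05² × 6.93²) = 7.475; v² = 1.1025.
t = (7.475 − 1.71)/1.1025 = 5.23 days (vs. the pure-advection estimate x/v = 6.60 d).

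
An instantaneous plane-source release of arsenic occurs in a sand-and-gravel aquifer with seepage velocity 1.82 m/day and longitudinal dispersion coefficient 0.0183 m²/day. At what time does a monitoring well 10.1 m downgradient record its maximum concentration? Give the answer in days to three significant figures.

5.54 days

For the 1D instantaneous-source solution, setting ∂C/∂t = 0 at fixed x gives v²t² + 2Dt − x² = 0, so t = (√(D² + v²x²) − D)/v².
√(D² + v²x²) = √(0.0183² + 1.82² × 10.1²) = 18.38; v² = 3.3124.
t = (18.38 − 0.0183)/3.3124 = 5.54 days (vs. the pure-advection estimate x/v = 5.55 d).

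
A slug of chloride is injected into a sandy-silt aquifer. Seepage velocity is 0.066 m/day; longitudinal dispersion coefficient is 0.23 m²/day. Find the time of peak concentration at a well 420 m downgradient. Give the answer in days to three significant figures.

For the 1D instantaneous-source solution, setting ∂C/∂t = 0 at fixed x gives v²t² + 2Dt − x² = 0, so t = (√(D² + v²x²) − D)/v².
√(D² + v²x²) = √(0.23² + 0.066² × 420²) = 27.72; v² = 0.004356.
t = (27.72 − 0.23)/0.004356 = 6310 days (vs. the pure-advection estimate x/v = 6360 d).

6310 days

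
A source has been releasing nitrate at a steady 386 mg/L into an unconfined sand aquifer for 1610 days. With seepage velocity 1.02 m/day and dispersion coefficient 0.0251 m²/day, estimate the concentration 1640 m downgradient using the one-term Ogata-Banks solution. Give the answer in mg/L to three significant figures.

230 mg/L

For a continuous step input, C/C₀ ≈ ½·erfc((x−vt)/(2√(Dt))).
vt = 1.02 × 1610 = 1642.2 m and 2√(Dt) = 2√(0.0251 × 1610) = 12.71 m.
Argument (x−vt)/(2√(Dt)) = (1640 − 1642.2)/12.71 = -0.1731; ½·erfc(-0.1731) = 0.5967.
C = 386 × 0.5967 = 230 mg/L.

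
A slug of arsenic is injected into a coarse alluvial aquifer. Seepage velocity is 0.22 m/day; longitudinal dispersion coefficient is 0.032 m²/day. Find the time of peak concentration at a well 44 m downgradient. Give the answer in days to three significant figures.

199 days

For the 1D instantaneous-source solution, setting ∂C/∂t = 0 at fixed x gives v²t² + 2Dt − x² = 0, so t = (√(D² + v²x²) − D)/v².
√(D² + v²x²) = √(0.032² + 0.22² × 44²) = 9.680; v² = 0.0484.
t = (9.680 − 0.032)/0.0484 = 199 days (vs. the pure-advection estimate x/v = 200 d).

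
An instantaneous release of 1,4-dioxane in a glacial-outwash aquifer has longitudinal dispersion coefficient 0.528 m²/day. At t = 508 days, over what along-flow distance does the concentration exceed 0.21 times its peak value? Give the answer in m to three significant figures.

The plume is Gaussian with σ = √(2Dt) = √(2 × 0.528 × 508) = 23.16 m.
C/C_peak = exp(−Δx²/(2σ²)) = 0.21 ⇒ Δx = σ·√(−2 ln 0.21) = 23.16 × 1.767 = 40.92 m.
Width = 2Δx = 81.8 m.

81.8 m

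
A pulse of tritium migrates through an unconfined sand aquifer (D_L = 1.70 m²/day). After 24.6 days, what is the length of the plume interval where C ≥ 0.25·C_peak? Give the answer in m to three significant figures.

The plume is Gaussian with σ = √(2Dt) = √(2 × 1.70 × 24.6) = 9.145 m.
C/C_peak = exp(−Δx²/(2σ²)) = 0.25 ⇒ Δx = σ·√(−2 ln 0.25) = 9.145 × 1.665 = 15.23 m.
Width = 2Δx = 30.5 m.

30.5 m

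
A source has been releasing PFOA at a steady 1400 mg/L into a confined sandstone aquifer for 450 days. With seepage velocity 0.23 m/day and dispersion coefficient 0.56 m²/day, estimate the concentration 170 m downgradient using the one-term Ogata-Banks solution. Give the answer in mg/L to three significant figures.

2.14 mg/L

For a continuous step input, C/C₀ ≈ ½·erfc((x−vt)/(2√(Dt))).
vt = 0.23 × 450 = 103.5 m and 2√(Dt) = 2√(0.56 × 450) = 31.75 m.
Argument (x−vt)/(2√(Dt)) = (170 − 103.5)/31.75 = 2.094; ½·erfc(2.094) = 0.001531.
C = 1400 × 0.001531 = 2.14 mg/L.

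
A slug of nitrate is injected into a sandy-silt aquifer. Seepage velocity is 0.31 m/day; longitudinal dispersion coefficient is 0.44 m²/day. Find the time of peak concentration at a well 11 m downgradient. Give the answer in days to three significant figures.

31.2 days

For the 1D instantaneous-source solution, setting ∂C/∂t = 0 at fixed x gives v²t² + 2Dt − x² = 0, so t = (√(D² + v²x²) − D)/v².
√(D² + v²x²) = √(0.44² + 0.31² × 11²) = 3.438; v² = 0.0961.
t = (3.438 − 0.44)/0.0961 = 31.2 days (vs. the pure-advection estimate x/v = 35.5 d).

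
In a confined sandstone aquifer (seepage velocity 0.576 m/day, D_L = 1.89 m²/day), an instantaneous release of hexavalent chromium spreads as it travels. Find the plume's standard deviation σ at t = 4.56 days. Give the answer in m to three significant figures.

Dispersive spreading gives a Gaussian with σ² = 2Dt; advection only shifts the center.
σ = √(2 × 1.89 × 4.56) = 4.15 m.

4.15 m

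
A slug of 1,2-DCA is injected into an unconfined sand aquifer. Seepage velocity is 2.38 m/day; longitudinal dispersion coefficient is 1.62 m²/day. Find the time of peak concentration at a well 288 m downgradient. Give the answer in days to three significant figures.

For the 1D instantaneous-source solution, setting ∂C/∂t = 0 at fixed x gives v²t² + 2Dt − x² = 0, so t = (√(D² + v²x²) − D)/v².
√(D² + v²x²) = √(1.62² + 2.38² × 288²) = 685.4; v² = 5.6644.
t = (685.4 − 1.62)/5.6644 = 121 days (vs. the pure-advection estimate x/v = 121 d).

121 days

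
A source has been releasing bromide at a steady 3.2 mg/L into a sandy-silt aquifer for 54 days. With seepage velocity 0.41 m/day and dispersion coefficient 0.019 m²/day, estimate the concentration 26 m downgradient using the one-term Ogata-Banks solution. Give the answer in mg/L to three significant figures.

For a continuous step input, C/C₀ ≈ ½·erfc((x−vt)/(2√(Dt))).
vt = 0.41 × 54 = 22.14 m and 2√(Dt) = 2√(0.019 × 54) = 2.026 m.
Argument (x−vt)/(2√(Dt)) = (26 − 22.14)/2.026 = 1.905; ½·erfc(1.905) = 0.003529.
C = 3.2 × 0.003529 = 0.0113 mg/L.

0.0113 mg/L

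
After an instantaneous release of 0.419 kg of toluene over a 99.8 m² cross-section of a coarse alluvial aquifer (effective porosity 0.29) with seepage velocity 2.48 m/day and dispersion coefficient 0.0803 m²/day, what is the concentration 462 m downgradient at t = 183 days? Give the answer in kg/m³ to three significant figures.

0.000343 kg/m³

For an instantaneous plane source, C(x,t) = M/(n_e·A·√(4πDt)) · exp(−(x−vt)²/(4Dt)), with n_e·A the pore (flow) area.
Plume center vt = 2.48 × 183 = 453.84 m, so the well at 462 m is 8.16 m downgradient of the peak.
√(4πDt) = 13.59 m, giving peak height M/(n_e·A·√(4πDt)) = 0.419/(0.29 × 99.8 × 13.59) = 0.001065 kg/m³.
(x−vt)²/(4Dt) = (8.16)²/(4 × 0.0803 × 183) = 1.133; exp(−1.133) = 0.3221.
C = 0.001065 × 0.3221 = 0.000343 kg/m³.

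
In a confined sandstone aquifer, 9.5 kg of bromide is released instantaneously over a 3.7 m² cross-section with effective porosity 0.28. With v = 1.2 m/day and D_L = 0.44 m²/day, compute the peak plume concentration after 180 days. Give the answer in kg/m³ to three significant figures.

0.291 kg/m³

The peak of an instantaneous 1D plume sits at x = vt; there the Gaussian factor is 1 and C_max = M/(n_e·A·√(4πDt)), where n_e·A is the pore area the mass is dissolved in.
√(4πDt) = √(4π × 0.44 × 180) = 31.55 m, so C_max = 9.5/(0.28 × 3.7 × 31.55) = 0.291 kg/m³.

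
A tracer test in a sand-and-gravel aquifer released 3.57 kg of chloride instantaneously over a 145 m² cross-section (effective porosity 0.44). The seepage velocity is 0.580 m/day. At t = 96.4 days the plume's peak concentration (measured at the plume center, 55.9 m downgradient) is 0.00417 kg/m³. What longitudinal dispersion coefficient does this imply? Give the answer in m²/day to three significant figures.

At the plume center C_max = M/(n_e·A·√(4πDt)), so D = M²/(4πt·(n_e·A·C_max)²).
n_e·A·C_max = 0.44 × 145 × 0.00417 = 0.2660 kg/m.
D = 3.57²/(4π × 96.4 × 0.2660²) = 0.149 m²/day.

0.149 m²/day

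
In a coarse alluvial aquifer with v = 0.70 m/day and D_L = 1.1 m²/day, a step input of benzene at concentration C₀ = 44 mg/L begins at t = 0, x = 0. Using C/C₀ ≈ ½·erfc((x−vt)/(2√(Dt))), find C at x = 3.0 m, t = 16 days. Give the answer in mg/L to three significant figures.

40.3 mg/L

For a continuous step input, C/C₀ ≈ ½·erfc((x−vt)/(2√(Dt))).
vt = 0.70 × 16 = 11.2 m and 2√(Dt) = 2√(1.1 × 16) = 8.390 m.
Argument (x−vt)/(2√(Dt)) = (3.0 − 11.2)/8.390 = -0.9774; ½·erfc(-0.9774) = 0.9166.
C = 44 × 0.9166 = 40.3 mg/L.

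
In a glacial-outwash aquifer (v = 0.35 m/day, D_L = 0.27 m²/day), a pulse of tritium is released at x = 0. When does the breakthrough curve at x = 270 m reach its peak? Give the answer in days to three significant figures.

769 days

For the 1D instantaneous-source solution, setting ∂C/∂t = 0 at fixed x gives v²t² + 2Dt − x² = 0, so t = (√(D² + v²x²) − D)/v².
√(D² + v²x²) = √(0.27² + 0.35² × 270²) = 94.50; v² = 0.1225.
t = (94.50 − 0.27)/0.1225 = 769 days (vs. the pure-advection estimate x/v = 771 d).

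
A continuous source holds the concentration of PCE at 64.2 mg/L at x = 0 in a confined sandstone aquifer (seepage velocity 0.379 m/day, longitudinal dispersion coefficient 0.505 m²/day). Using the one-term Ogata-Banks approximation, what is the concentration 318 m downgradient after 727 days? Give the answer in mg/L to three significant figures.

For a continuous step input, C/C₀ ≈ ½·erfc((x−vt)/(2√(Dt))).
vt = 0.379 × 727 = 275.533 m and 2√(Dt) = 2√(0.505 × 727) = 38.32 m.
Argument (x−vt)/(2√(Dt)) = (318 − 275.533)/38.32 = 1.108; ½·erfc(1.108) = 0.05856.
C = 64.2 × 0.05856 = 3.76 mg/L.

3.76 mg/L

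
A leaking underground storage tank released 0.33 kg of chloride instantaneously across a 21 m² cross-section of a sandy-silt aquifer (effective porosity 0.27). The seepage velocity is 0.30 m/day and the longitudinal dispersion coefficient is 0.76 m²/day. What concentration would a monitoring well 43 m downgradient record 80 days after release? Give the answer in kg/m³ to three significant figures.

0.000477 kg/m³

For an instantaneous plane source, C(x,t) = M/(n_e·A·√(4πDt)) · exp(−(x−vt)²/(4Dt)), with n_e·A the pore (flow) area.
Plume center vt = 0.30 × 80 = 24 m, so the well at 43 m is 19 m downgradient of the peak.
√(4πDt) = 27.64 m, giving peak height M/(n_e·A·√(4πDt)) = 0.33/(0.27 × 21 × 27.64) = 0.002106 kg/m³.
(x−vt)²/(4Dt) = (19)²/(4 × 0.76 × 80) = 1.484; exp(−1.484) = 0.2267.
C = 0.002106 × 0.2267 = 0.000477 kg/m³.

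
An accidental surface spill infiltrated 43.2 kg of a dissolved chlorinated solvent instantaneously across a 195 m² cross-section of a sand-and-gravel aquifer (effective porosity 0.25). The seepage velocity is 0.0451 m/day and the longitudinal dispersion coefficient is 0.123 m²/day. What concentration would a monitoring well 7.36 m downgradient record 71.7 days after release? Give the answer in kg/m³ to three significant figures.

For an instantaneous plane source, C(x,t) = M/(n_e·A·√(4πDt)) · exp(−(x−vt)²/(4Dt)), with n_e·A the pore (flow) area.
Plume center vt = 0.0451 × 71.7 = 3.23367 m, so the well at 7.36 m is 4.12633 m downgradient of the peak.
√(4πDt) = 10.53 m, giving peak height M/(n_e·A·√(4πDt)) = 43.2/(0.25 × 195 × 10.53) = 0.08416 kg/m³.
(x−vt)²/(4Dt) = (4.12633)²/(4 × 0.123 × 71.7) = 0.4827; exp(−0.4827) = 0.6171.
C = 0.08416 × 0.6171 = 0.0519 kg/m³.

0.0519 kg/m³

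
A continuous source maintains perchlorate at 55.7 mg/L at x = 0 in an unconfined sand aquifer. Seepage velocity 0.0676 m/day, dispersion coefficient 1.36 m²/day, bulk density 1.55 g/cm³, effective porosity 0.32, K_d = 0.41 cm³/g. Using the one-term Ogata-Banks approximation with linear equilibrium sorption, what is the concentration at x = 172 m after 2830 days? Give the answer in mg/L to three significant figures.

0.934 mg/L

Retardation factor R = 1 + ρ_b·K_d/n = 1 + 1.55 × 0.41/0.32 = 2.986.
Sorption retards both mechanisms: v_R = v/R = 0.02264 m/day, D_R = D/R = 0.4555 m²/day.
v_R·t = 0.02264 × 2830 = 64.0712 m; 2√(D_R t) = 71.81 m; argument = (172 − 64.0712)/71.81 = 1.503.
C = C₀ × ½·erfc(1.503) = 55.7 × 0.01677 = 0.934 mg/L.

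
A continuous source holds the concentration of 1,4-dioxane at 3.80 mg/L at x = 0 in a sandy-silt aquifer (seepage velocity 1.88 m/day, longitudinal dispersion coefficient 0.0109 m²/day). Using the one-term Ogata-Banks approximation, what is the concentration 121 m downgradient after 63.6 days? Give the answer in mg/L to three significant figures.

0.425 mg/L

For a continuous step input, C/C₀ ≈ ½·erfc((x−vt)/(2√(Dt))).
vt = 1.88 × 63.6 = 119.568 m and 2√(Dt) = 2√(0.0109 × 63.6) = 1.665 m.
Argument (x−vt)/(2√(Dt)) = (121 − 119.568)/1.665 = 0.8601; ½·erfc(0.8601) = 0.1119.
C = 3.80 × 0.1119 = 0.425 mg/L.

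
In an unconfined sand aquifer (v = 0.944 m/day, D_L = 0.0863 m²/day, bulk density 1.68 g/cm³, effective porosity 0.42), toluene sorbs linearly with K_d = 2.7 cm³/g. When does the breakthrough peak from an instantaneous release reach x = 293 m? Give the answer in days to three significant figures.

Retardation factor R = 1 + ρ_b·K_d/n = 1 + 1.68 × 2.7/0.42 = 11.80.
Sorption retards both mechanisms: v_R = v/R = 0.08000 m/day, D_R = D/R = 0.007314 m²/day.
Peak time from v_R²t² + 2D_R t − x² = 0: t = (√(D_R² + v_R²x²) − D_R)/v_R².
√(D_R² + v_R²x²) = √(0.007314² + 0.08000² × 293²) = 23.44; v_R² = 0.006400.
t = (23.44 − 0.007314)/0.006400 = 3660 days.

3660 days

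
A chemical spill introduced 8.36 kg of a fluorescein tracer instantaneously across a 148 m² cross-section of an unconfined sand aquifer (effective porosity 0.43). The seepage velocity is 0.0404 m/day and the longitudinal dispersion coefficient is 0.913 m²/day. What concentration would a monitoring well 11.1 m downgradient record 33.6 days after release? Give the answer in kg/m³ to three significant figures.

0.00309 kg/m³

For an instantaneous plane source, C(x,t) = M/(n_e·A·√(4πDt)) · exp(−(x−vt)²/(4Dt)), with n_e·A the pore (flow) area.
Plume center vt = 0.0404 × 33.6 = 1.35744 m, so the well at 11.1 m is 9.74256 m downgradient of the peak.
√(4πDt) = 19.63 m, giving peak height M/(n_e·A·√(4πDt)) = 8.36/(0.43 × 148 × 19.63) = 0.006692 kg/m³.
(x−vt)²/(4Dt) = (9.74256)²/(4 × 0.913 × 33.6) = 0.7735; exp(−0.7735) = 0.4614.
C = 0.006692 × 0.4614 = 0.00309 kg/m³.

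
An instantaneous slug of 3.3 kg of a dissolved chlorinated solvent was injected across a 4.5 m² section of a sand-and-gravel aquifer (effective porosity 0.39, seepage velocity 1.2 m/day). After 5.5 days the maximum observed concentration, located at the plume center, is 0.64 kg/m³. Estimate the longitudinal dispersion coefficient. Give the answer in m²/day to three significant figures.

At the plume center C_max = M/(n_e·A·√(4πDt)), so D = M²/(4πt·(n_e·A·C_max)²).
n_e·A·C_max = 0.39 × 4.5 × 0.64 = 1.123 kg/m.
D = 3.3²/(4π × 5.5 × 1.123²) = 0.125 m²/day.

0.125 m²/day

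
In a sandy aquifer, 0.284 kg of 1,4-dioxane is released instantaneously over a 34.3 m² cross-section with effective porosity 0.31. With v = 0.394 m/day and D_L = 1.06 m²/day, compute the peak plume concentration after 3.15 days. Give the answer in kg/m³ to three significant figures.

The peak of an instantaneous 1D plume sits at x = vt; there the Gaussian factor is 1 and C_max = M/(n_e·A·√(4πDt)), where n_e·A is the pore area the mass is dissolved in.
√(4πDt) = √(4π × 1.06 × 3.15) = 6.478 m, so C_max = 0.284/(0.31 × 34.3 × 6.478) = 0.00412 kg/m³.

0.00412 kg/m³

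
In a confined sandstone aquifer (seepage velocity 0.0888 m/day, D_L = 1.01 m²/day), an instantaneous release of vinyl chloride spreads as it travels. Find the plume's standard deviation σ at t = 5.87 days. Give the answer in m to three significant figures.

Dispersive spreading gives a Gaussian with σ² = 2Dt; advection only shifts the center.
σ = √(2 × 1.01 × 5.87) = 3.44 m.

3.44 m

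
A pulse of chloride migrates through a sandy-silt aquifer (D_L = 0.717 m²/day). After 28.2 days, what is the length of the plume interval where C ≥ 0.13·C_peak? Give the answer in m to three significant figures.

25.7 m

The plume is Gaussian with σ = √(2Dt) = √(2 × 0.717 × 28.2) = 6.359 m.
C/C_peak = exp(−Δx²/(2σ²)) = 0.13 ⇒ Δx = σ·√(−2 ln 0.13) = 6.359 × 2.020 = 12.85 m.
Width = 2Δx = 25.7 m.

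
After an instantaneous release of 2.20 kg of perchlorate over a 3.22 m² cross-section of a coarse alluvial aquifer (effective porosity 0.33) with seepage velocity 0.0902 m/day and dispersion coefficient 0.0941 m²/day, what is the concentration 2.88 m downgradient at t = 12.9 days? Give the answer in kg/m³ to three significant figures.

0.289 kg/m³

For an instantaneous plane source, C(x,t) = M/(n_e·A·√(4πDt)) · exp(−(x−vt)²/(4Dt)), with n_e·A the pore (flow) area.
Plume center vt = 0.0902 × 12.9 = 1.16358 m, so the well at 2.88 m is 1.71642 m downgradient of the peak.
√(4πDt) = 3.906 m, giving peak height M/(n_e·A·√(4πDt)) = 2.20/(0.33 × 3.22 × 3.906) = 0.5301 kg/m³.
(x−vt)²/(4Dt) = (1.71642)²/(4 × 0.0941 × 12.9) = 0.6067; exp(−0.6067) = 0.5451.
C = 0.5301 × 0.5451 = 0.289 kg/m³.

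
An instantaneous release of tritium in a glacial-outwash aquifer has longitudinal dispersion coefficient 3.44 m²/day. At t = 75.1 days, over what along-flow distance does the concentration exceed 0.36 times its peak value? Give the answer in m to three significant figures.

The plume is Gaussian with σ = √(2Dt) = √(2 × 3.44 × 75.1) = 22.73 m.
C/C_peak = exp(−Δx²/(2σ²)) = 0.36 ⇒ Δx = σ·√(−2 ln 0.36) = 22.73 × 1.429 = 32.48 m.
Width = 2Δx = 65.0 m.

65.0 m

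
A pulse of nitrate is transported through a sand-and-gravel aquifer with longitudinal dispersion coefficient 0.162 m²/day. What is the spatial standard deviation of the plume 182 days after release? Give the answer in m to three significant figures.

7.68 m

Dispersive spreading gives a Gaussian with σ² = 2Dt; advection only shifts the center.
σ = √(2 × 0.162 × 182) = 7.68 m.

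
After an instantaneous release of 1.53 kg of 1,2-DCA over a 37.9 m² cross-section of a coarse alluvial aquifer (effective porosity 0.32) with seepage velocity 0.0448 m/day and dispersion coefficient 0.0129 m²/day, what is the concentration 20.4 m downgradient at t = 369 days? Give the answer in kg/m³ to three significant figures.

For an instantaneous plane source, C(x,t) = M/(n_e·A·√(4πDt)) · exp(−(x−vt)²/(4Dt)), with n_e·A the pore (flow) area.
Plume center vt = 0.0448 × 369 = 16.5312 m, so the well at 20.4 m is 3.8688 m downgradient of the peak.
√(4πDt) = 7.734 m, giving peak height M/(n_e·A·√(4πDt)) = 1.53/(0.32 × 37.9 × 7.734) = 0.01631 kg/m³.
(x−vt)²/(4Dt) = (3.8688)²/(4 × 0.0129 × 369) = 0.7861; exp(−0.7861) = 0.4556.
C = 0.01631 × 0.4556 = 0.00743 kg/m³.

0.00743 kg/m³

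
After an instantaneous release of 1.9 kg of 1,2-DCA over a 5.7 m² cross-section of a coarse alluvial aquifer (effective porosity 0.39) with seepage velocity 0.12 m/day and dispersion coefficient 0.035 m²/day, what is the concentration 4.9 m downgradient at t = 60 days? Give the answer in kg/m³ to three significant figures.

0.0886 kg/m³

For an instantaneous plane source, C(x,t) = M/(n_e·A·√(4πDt)) · exp(−(x−vt)²/(4Dt)), with n_e·A the pore (flow) area.
Plume center vt = 0.12 × 60 = 7.2 m, so the well at 4.9 m is 2.3 m upgradient of the peak.
√(4πDt) = 5.137 m, giving peak height M/(n_e·A·√(4πDt)) = 1.9/(0.39 × 5.7 × 5.137) = 0.1664 kg/m³.
(x−vt)²/(4Dt) = (-2.3)²/(4 × 0.035 × 60) = 0.6298; exp(−0.6298) = 0.5327.
C = 0.1664 × 0.5327 = 0.0886 kg/m³.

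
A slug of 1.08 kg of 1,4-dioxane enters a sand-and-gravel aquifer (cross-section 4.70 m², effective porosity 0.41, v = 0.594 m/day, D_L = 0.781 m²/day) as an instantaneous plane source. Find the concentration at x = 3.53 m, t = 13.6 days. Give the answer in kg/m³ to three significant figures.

0.0298 kg/m³

For an instantaneous plane source, C(x,t) = M/(n_e·A·√(4πDt)) · exp(−(x−vt)²/(4Dt)), with n_e·A the pore (flow) area.
Plume center vt = 0.594 × 13.6 = 8.0784 m, so the well at 3.53 m is 4.5484 m upgradient of the peak.
√(4πDt) = 11.55 m, giving peak height M/(n_e·A·√(4πDt)) = 1.08/(0.41 × 4.70 × 11.55) = 0.04852 kg/m³.
(x−vt)²/(4Dt) = (-4.5484)²/(4 × 0.781 × 13.6) = 0.4869; exp(−0.4869) = 0.6145.
C = 0.04852 × 0.6145 = 0.0298 kg/m³.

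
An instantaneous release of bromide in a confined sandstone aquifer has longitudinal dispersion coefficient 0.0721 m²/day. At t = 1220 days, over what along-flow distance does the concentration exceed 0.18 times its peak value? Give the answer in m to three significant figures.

The plume is Gaussian with σ = √(2Dt) = √(2 × 0.0721 × 1220) = 13.26 m.
C/C_peak = exp(−Δx²/(2σ²)) = 0.18 ⇒ Δx = σ·√(−2 ln 0.18) = 13.26 × 1.852 = 24.56 m.
Width = 2Δx = 49.1 m.

49.1 m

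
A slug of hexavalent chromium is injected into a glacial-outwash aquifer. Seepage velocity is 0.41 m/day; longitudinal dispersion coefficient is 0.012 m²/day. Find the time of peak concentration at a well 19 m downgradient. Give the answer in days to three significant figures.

46.3 days

For the 1D instantaneous-source solution, setting ∂C/∂t = 0 at fixed x gives v²t² + 2Dt − x² = 0, so t = (√(D² + v²x²) − D)/v².
√(D² + v²x²) = √(0.012² + 0.41² × 19²) = 7.790; v² = 0.1681.
t = (7.790 − 0.012)/0.1681 = 46.3 days (vs. the pure-advection estimate x/v = 46.3 d).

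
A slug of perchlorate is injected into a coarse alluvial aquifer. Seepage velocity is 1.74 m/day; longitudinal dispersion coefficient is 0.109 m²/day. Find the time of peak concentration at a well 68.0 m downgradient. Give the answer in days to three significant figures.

For the 1D instantaneous-source solution, setting ∂C/∂t = 0 at fixed x gives v²t² + 2Dt − x² = 0, so t = (√(D² + v²x²) − D)/v².
√(D² + v²x²) = √(0.109² + 1.74² × 68.0²) = 118.3; v² = 3.0276.
t = (118.3 − 0.109)/3.0276 = 39.0 days (vs. the pure-advection estimate x/v = 39.1 d).

39.0 days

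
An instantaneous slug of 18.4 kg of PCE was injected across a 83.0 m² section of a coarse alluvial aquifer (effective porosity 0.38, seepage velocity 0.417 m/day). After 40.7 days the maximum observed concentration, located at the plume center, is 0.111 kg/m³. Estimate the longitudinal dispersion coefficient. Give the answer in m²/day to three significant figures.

At the plume center C_max = M/(n_e·A·√(4πDt)), so D = M²/(4πt·(n_e·A·C_max)²).
n_e·A·C_max = 0.38 × 83.0 × 0.111 = 3.501 kg/m.
D = 18.4²/(4π × 40.7 × 3.501²) = 0.0540 m²/day.

0.0540 m²/day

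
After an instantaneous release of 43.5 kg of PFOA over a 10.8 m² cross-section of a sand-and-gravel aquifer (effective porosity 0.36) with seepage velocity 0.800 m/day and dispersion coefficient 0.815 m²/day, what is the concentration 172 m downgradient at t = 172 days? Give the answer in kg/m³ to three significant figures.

For an instantaneous plane source, C(x,t) = M/(n_e·A·√(4πDt)) · exp(−(x−vt)²/(4Dt)), with n_e·A the pore (flow) area.
Plume center vt = 0.800 × 172 = 137.6 m, so the well at 172 m is 34.4 m downgradient of the peak.
√(4πDt) = 41.97 m, giving peak height M/(n_e·A·√(4πDt)) = 43.5/(0.36 × 10.8 × 41.97) = 0.2666 kg/m³.
(x−vt)²/(4Dt) = (34.4)²/(4 × 0.815 × 172) = 2.110; exp(−2.110) = 0.1212.
C = 0.2666 × 0.1212 = 0.0323 kg/m³.

0.0323 kg/m³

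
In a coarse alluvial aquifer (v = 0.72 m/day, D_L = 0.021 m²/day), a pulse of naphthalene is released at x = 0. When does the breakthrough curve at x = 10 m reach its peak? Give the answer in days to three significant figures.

13.8 days

For the 1D instantaneous-source solution, setting ∂C/∂t = 0 at fixed x gives v²t² + 2Dt − x² = 0, so t = (√(D² + v²x²) − D)/v².
√(D² + v²x²) = √(0.021² + 0.72² × 10²) = 7.200; v² = 0.5184.
t = (7.200 − 0.021)/0.5184 = 13.8 days (vs. the pure-advection estimate x/v = 13.9 d).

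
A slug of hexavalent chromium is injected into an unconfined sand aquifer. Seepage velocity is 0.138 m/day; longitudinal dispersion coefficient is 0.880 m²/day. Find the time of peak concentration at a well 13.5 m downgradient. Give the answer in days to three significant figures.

For the 1D instantaneous-source solution, setting ∂C/∂t = 0 at fixed x gives v²t² + 2Dt − x² = 0, so t = (√(D² + v²x²) − D)/v².
√(D² + v²x²) = √(0.880² + 0.138² × 13.5²) = 2.060; v² = 0.019044.
t = (2.060 − 0.880)/0.019044 = 62.0 days (vs. the pure-advection estimate x/v = 97.8 d).

62.0 days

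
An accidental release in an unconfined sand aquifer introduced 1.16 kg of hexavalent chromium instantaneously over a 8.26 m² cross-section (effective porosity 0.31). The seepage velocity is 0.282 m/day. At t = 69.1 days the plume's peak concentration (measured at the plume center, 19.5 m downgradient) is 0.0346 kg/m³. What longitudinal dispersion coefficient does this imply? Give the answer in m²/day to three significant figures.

0.197 m²/day

At the plume center C_max = M/(n_e·A·√(4πDt)), so D = M²/(4πt·(n_e·A·C_max)²).
n_e·A·C_max = 0.31 × 8.26 × 0.0346 = 0.08860 kg/m.
D = 1.16²/(4π × 69.1 × 0.08860²) = 0.197 m²/day.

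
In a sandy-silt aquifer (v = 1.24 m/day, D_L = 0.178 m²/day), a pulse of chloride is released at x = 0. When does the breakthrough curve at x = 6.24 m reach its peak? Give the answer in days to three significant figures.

4.92 days

For the 1D instantaneous-source solution, setting ∂C/∂t = 0 at fixed x gives v²t² + 2Dt − x² = 0, so t = (√(D² + v²x²) − D)/v².
√(D² + v²x²) = √(0.178² + 1.24² × 6.24²) = 7.740; v² = 1.5376.
t = (7.740 − 0.178)/1.5376 = 4.92 days (vs. the pure-advection estimate x/v = 5.03 d).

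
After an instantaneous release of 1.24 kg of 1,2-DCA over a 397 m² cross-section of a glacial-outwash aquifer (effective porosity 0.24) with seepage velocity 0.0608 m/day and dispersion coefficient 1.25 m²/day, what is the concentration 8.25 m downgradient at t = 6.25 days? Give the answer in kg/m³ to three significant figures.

0.000181 kg/m³

For an instantaneous plane source, C(x,t) = M/(n_e·A·√(4πDt)) · exp(−(x−vt)²/(4Dt)), with n_e·A the pore (flow) area.
Plume center vt = 0.0608 × 6.25 = 0.38 m, so the well at 8.25 m is 7.87 m downgradient of the peak.
√(4πDt) = 9.908 m, giving peak height M/(n_e·A·√(4πDt)) = 1.24/(0.24 × 397 × 9.908) = 0.001314 kg/m³.
(x−vt)²/(4Dt) = (7.87)²/(4 × 1.25 × 6.25) = 1.982; exp(−1.982) = 0.1378.
C = 0.001314 × 0.1378 = 0.000181 kg/m³.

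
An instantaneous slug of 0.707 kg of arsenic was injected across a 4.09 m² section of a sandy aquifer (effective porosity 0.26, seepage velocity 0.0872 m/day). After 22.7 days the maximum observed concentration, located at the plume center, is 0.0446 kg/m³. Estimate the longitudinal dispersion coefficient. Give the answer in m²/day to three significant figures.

0.779 m²/day

At the plume center C_max = M/(n_e·A·√(4πDt)), so D = M²/(4πt·(n_e·A·C_max)²).
n_e·A·C_max = 0.26 × 4.09 × 0.0446 = 0.04743 kg/m.
D = 0.707²/(4π × 22.7 × 0.04743²) = 0.779 m²/day.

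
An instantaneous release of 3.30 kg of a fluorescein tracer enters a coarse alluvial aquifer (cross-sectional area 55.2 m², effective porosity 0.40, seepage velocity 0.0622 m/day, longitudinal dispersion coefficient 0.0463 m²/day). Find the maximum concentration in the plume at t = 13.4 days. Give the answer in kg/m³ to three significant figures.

The peak of an instantaneous 1D plume sits at x = vt; there the Gaussian factor is 1 and C_max = M/(n_e·A·√(4πDt)), where n_e·A is the pore area the mass is dissolved in.
√(4πDt) = √(4π × 0.0463 × 13.4) = 2.792 m, so C_max = 3.30/(0.40 × 55.2 × 2.792) = 0.0535 kg/m³.

0.0535 kg/m³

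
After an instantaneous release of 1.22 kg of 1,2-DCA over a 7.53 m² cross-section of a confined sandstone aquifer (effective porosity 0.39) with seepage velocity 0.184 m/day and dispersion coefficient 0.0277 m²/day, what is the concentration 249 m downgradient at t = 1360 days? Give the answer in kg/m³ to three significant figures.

For an instantaneous plane source, C(x,t) = M/(n_e·A·√(4πDt)) · exp(−(x−vt)²/(4Dt)), with n_e·A the pore (flow) area.
Plume center vt = 0.184 × 1360 = 250.24 m, so the well at 249 m is 1.24 m upgradient of the peak.
√(4πDt) = 21.76 m, giving peak height M/(n_e·A·√(4πDt)) = 1.22/(0.39 × 7.53 × 21.76) = 0.01909 kg/m³.
(x−vt)²/(4Dt) = (-1.24)²/(4 × 0.0277 × 1360) = 0.01020; exp(−0.01020) = 0.9899.
C = 0.01909 × 0.9899 = 0.0189 kg/m³.

0.0189 kg/m³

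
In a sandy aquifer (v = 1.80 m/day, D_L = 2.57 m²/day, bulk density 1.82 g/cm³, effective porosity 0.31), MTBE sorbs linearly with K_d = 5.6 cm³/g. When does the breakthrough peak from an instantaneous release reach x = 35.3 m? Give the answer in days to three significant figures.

Retardation factor R = 1 + ρ_b·K_d/n = 1 + 1.82 × 5.6/0.31 = 33.88.
Sorption retards both mechanisms: v_R = v/R = 0.05313 m/day, D_R = D/R = 0.07586 m²/day.
Peak time from v_R²t² + 2D_R t − x² = 0: t = (√(D_R² + v_R²x²) − D_R)/v_R².
√(D_R² + v_R²x²) = √(0.07586² + 0.05313² × 35.3²) = 1.877; v_R² = 0.002823.
t = (1.877 − 0.07586)/0.002823 = 638 days.

638 days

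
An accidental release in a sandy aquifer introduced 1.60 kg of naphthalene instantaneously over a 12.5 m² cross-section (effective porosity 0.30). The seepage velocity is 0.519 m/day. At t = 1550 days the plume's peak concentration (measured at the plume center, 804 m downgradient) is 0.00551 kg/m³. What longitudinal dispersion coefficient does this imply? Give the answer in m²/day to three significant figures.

0.308 m²/day

At the plume center C_max = M/(n_e·A·√(4πDt)), so D = M²/(4πt·(n_e·A·C_max)²).
n_e·A·C_max = 0.30 × 12.5 × 0.00551 = 0.02066 kg/m.
D = 1.60²/(4π × 1550 × 0.02066²) = 0.308 m²/day.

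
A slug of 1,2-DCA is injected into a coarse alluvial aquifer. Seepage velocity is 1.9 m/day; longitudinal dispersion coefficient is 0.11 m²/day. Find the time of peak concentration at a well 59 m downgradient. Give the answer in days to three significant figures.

For the 1D instantaneous-source solution, setting ∂C/∂t = 0 at fixed x gives v²t² + 2Dt − x² = 0, so t = (√(D² + v²x²) − D)/v².
√(D² + v²x²) = √(0.11² + 1.9² × 59²) = 112.1; v² = 3.61.
t = (112.1 − 0.11)/3.61 = 31.0 days (vs. the pure-advection estimate x/v = 31.1 d).

31.0 days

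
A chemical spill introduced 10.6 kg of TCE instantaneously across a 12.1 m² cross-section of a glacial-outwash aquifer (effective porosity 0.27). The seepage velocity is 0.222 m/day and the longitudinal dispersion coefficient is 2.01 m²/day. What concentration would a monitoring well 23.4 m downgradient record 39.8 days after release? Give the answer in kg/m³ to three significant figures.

For an instantaneous plane source, C(x,t) = M/(n_e·A·√(4πDt)) · exp(−(x−vt)²/(4Dt)), with n_e·A the pore (flow) area.
Plume center vt = 0.222 × 39.8 = 8.8356 m, so the well at 23.4 m is 14.5644 m downgradient of the peak.
√(4πDt) = 31.71 m, giving peak height M/(n_e·A·√(4πDt)) = 10.6/(0.27 × 12.1 × 31.71) = 0.1023 kg/m³.
(x−vt)²/(4Dt) = (14.5644)²/(4 × 2.01 × 39.8) = 0.6629; exp(−0.6629) = 0.5154.
C = 0.1023 × 0.5154 = 0.0527 kg/m³.

0.0527 kg/m³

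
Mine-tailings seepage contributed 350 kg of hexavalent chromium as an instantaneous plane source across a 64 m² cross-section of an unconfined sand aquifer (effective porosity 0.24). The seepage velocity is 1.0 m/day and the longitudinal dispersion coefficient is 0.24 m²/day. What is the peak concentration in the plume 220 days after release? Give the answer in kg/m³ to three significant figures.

The peak of an instantaneous 1D plume sits at x = vt; there the Gaussian factor is 1 and C_max = M/(n_e·A·√(4πDt)), where n_e·A is the pore area the mass is dissolved in.
√(4πDt) = √(4π × 0.24 × 220) = 25.76 m, so C_max = 350/(0.24 × 64 × 25.76) = 0.885 kg/m³.

0.885 kg/m³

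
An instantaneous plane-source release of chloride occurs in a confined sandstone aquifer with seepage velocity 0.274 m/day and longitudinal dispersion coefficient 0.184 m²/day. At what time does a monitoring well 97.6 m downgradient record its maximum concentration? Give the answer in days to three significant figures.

For the 1D instantaneous-source solution, setting ∂C/∂t = 0 at fixed x gives v²t² + 2Dt − x² = 0, so t = (√(D² + v²x²) − D)/v².
√(D² + v²x²) = √(0.184² + 0.274² × 97.6²) = 26.74; v² = 0.075076.
t = (26.74 − 0.184)/0.075076 = 354 days (vs. the pure-advection estimate x/v = 356 d).

354 days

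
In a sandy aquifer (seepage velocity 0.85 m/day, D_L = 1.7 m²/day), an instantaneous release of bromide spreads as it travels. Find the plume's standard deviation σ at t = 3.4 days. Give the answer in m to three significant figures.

3.40 m

Dispersive spreading gives a Gaussian with σ² = 2Dt; advection only shifts the center.
σ = √(2 × 1.7 × 3.4) = 3.40 m.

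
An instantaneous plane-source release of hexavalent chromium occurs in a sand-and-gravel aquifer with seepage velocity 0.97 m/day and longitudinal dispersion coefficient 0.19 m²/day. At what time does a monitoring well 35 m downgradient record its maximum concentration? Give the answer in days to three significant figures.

35.9 days

For the 1D instantaneous-source solution, setting ∂C/∂t = 0 at fixed x gives v²t² + 2Dt − x² = 0, so t = (√(D² + v²x²) − D)/v².
√(D² + v²x²) = √(0.19² + 0.97² × 35²) = 33.95; v² = 0.9409.
t = (33.95 − 0.19)/0.9409 = 35.9 days (vs. the pure-advection estimate x/v = 36.1 d).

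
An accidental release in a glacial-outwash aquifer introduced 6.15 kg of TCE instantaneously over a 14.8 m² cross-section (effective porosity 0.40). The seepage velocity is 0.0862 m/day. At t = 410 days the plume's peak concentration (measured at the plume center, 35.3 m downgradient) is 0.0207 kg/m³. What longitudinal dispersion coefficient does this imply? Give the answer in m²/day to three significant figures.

0.489 m²/day

At the plume center C_max = M/(n_e·A·√(4πDt)), so D = M²/(4πt·(n_e·A·C_max)²).
n_e·A·C_max = 0.40 × 14.8 × 0.0207 = 0.1225 kg/m.
D = 6.15²/(4π × 410 × 0.1225²) = 0.489 m²/day.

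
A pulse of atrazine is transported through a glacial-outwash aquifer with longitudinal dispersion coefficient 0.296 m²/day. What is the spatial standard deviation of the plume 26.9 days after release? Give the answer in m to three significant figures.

3.99 m

Dispersive spreading gives a Gaussian with σ² = 2Dt; advection only shifts the center.
σ = √(2 × 0.296 × 26.9) = 3.99 m.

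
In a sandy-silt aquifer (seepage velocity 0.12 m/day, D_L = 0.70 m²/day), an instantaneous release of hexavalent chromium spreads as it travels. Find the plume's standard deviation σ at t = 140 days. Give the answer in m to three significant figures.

Dispersive spreading gives a Gaussian with σ² = 2Dt; advection only shifts the center.
σ = √(2 × 0.70 × 140) = 14.0 m.

14.0 m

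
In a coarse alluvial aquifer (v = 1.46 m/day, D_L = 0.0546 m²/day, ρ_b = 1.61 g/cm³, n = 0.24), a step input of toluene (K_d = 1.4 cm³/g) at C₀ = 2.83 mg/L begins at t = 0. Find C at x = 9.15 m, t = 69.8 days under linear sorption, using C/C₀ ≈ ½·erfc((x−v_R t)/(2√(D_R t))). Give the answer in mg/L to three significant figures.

2.20 mg/L

Retardation factor R = 1 + ρ_b·K_d/n = 1 + 1.61 × 1.4/0.24 = 10.39.
Sorption retards both mechanisms: v_R = v/R = 0.1405 m/day, D_R = D/R = 0.005255 m²/day.
v_R·t = 0.1405 × 69.8 = 9.8069 m; 2√(D_R t) = 1.211 m; argument = (9.15 − 9.8069)/1.211 = -0.5424.
C = C₀ × ½·erfc(-0.5424) = 2.83 × 0.7785 = 2.20 mg/L.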